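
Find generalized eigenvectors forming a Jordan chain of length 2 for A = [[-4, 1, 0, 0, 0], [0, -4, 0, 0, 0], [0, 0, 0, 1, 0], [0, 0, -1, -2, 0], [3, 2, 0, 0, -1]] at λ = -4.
We seek v_1 ∈ ker((A + 4I)^2) \ ker(A + 4I), then set v_{i+1} = (A + 4I) v_i.

One such chain is v_1 = [[0, 1, 0, 0, -1]]^T, v_2 = [[1, 0, 0, 0, -1]]^T. Check: (A + 4I) v_2 = [[0, 0, 0, 0, 0]]^T = 0.

v_1 = [[0, 1, 0, 0, -1]]^T, v_2 = [[1, 0, 0, 0, -1]]^T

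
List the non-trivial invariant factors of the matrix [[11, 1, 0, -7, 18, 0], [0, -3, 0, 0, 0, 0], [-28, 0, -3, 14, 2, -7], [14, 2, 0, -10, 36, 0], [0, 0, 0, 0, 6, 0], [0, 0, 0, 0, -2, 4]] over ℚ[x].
The Jordan structure of A has elementary divisors (x + 3)^2, (x + 3), (x - 4), (x - 4), (x - 6). Arranging the block sizes at each eigenvalue in decreasing order and taking row products gives the invariant factors.

Invariant factors (smallest first, each dividing the next): (x - 4)(x + 3), (x - 6)(x - 4)(x + 3)^2.

Check: the last factor (x - 6)(x - 4)(x + 3)^2 is the minimal polynomial, and the product (x - 6)(x - 4)^2(x + 3)^3 is the characteristic polynomial.

(x - 4)(x + 3), (x - 6)(x - 4)(x + 3)^2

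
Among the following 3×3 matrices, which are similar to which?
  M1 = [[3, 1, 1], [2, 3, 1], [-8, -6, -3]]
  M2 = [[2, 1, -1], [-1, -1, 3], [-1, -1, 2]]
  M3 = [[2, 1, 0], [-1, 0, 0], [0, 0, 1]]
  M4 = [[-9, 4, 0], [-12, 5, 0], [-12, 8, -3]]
3 classes: {M1, M2}, {M3}, {M4}

Characteristic polynomials: χ_{M1} = (x - 1)^3, χ_{M2} = (x - 1)^3, χ_{M3} = (x - 1)^3, χ_{M4} = (x + 1)(x + 3)^2.

{M1, M2}: invariant factors (x - 1)^3.

{M3}: invariant factors x - 1, (x - 1)^2.

{M4}: invariant factors x + 3, (x + 1)(x + 3).

Matrices are similar if and only if their invariant-factor lists agree; the partition into similarity classes is {M1, M2}, {M3}, {M4}.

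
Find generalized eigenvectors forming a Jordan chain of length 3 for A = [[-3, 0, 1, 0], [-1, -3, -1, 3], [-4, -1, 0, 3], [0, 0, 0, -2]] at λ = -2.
We seek v_1 ∈ ker((A + 2I)^3) \ ker((A + 2I)^2), then set v_{i+1} = (A + 2I) v_i.

One such chain is v_1 = [[0, 0, 1, 0]]^T, v_2 = [[1, -1, 2, 0]]^T, v_3 = [[1, -2, 1, 0]]^T. Check: (A + 2I) v_3 = [[0, 0, 0, 0]]^T = 0.

v_1 = [[0, 0, 1, 0]]^T, v_2 = [[1, -1, 2, 0]]^T, v_3 = [[1, -2, 1, 0]]^T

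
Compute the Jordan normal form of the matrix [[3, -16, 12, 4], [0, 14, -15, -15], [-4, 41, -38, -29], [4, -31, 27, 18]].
The characteristic polynomial is det(xI - A) = (x - 4)(x + 1)^2(x + 5), so the eigenvalues are -5 (algebraic multiplicity 1), -1 (algebraic multiplicity 2), 4 (algebraic multiplicity 1).

For λ = -5: algebraic multiplicity 1 gives one 1×1 block.

For λ = -1: rank(A + I) = 2. The eigenspace has dimension 4 - 2 = 2, so there are 2 Jordan blocks; the rank sequence gives block sizes [1, 1].

For λ = 4: algebraic multiplicity 1 gives one 1×1 block.

Assembling the blocks gives the Jordan form J above.

J = [[-5, 0, 0, 0], [0, -1, 0, 0], [0, 0, -1, 0], [0, 0, 0, 4]]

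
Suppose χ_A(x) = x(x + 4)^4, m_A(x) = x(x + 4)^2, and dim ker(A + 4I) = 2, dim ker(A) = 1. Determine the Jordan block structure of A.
Jordan blocks: (-4, 2), (-4, 2), (0, 1)

λ = -4: algebraic multiplicity 4 (exponent in χ_A), largest block size 2 (exponent in m_A), 2 blocks (geometric multiplicity). These force block sizes [2, 2].
λ = 0: algebraic multiplicity 1 (exponent in χ_A), largest block size 1 (exponent in m_A), 1 block (geometric multiplicity). This forces block sizes [1].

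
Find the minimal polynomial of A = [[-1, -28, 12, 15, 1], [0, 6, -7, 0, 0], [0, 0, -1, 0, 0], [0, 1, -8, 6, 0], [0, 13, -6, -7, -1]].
m_A(x) = (x - 6)^2(x + 1)^2

The characteristic polynomial factors as (x - 6)^2(x + 1)^3. The minimal polynomial is ∏(x - λ)^{k_λ} where k_λ is the size of the largest Jordan block at λ.

For λ = -1: rank(A + I) = 3, and the largest Jordan block has size 2 (the smallest k with rank((A + I)^k) = rank((A + I)^(k+1))).
For λ = 6: rank(A - 6I) = 4, and the largest Jordan block has size 2 (the smallest k with rank((A - 6I)^k) = rank((A - 6I)^(k+1))).

So m_A(x) = (x - 6)^2(x + 1)^2.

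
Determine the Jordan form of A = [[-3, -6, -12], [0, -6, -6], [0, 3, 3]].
J = [[-3, 0, 0], [0, -3, 0], [0, 0, 0]]

The characteristic polynomial is det(xI - A) = x(x + 3)^2, so the eigenvalues are -3 (algebraic multiplicity 2), 0 (algebraic multiplicity 1).

For λ = -3: rank(A + 3I) = 1. The eigenspace has dimension 3 - 1 = 2, so there are 2 Jordan blocks; the rank sequence gives block sizes [1, 1].

For λ = 0: algebraic multiplicity 1 gives one 1×1 block.

Assembling the blocks gives the Jordan form J above.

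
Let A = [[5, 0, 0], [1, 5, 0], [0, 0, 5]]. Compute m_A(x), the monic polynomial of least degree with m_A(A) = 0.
m_A(x) = (x - 5)^2

The characteristic polynomial factors as (x - 5)^3. The minimal polynomial is ∏(x - λ)^{k_λ} where k_λ is the size of the largest Jordan block at λ.

For λ = 5: rank(A - 5I) = 1, and the largest Jordan block has size 2 (the smallest k with rank((A - 5I)^k) = rank((A - 5I)^(k+1))).

So m_A(x) = (x - 5)^2.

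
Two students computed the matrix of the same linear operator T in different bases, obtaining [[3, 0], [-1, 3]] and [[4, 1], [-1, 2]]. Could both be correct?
Two matrices over a field are similar if and only if they have the same invariant factors.

Both A and B have characteristic polynomial (x - 3)^2 and minimal polynomial (x - 3)^2. Computing further, both have invariant factors (x - 3)^2. Hence A and B are similar.

Yes.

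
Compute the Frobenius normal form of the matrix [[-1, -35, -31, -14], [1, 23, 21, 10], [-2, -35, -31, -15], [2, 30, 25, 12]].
R = [[0, 0, 0, 0], [1, 0, 0, -6], [0, 1, 0, 2], [0, 0, 1, 3]]

The invariant factors of A (the non-unit diagonal entries of the Smith normal form of xI - A over ℚ[x]) are x(x - 3)(x^2 - 2), each dividing the next. The characteristic polynomial is their product, x(x - 3)(x^2 - 2).

The rational canonical form is the block-diagonal matrix of companion matrices C(f_i):
R = [[0, 0, 0, 0], [1, 0, 0, -6], [0, 1, 0, 2], [0, 0, 1, 3]].

Note the characteristic polynomial does not split into linear factors over ℚ, so A has no Jordan form over ℚ; the rational canonical form exists over any field.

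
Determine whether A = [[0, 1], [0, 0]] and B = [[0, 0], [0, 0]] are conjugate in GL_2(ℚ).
No.

Both have characteristic polynomial x^2, but the minimal polynomial of A is x^2 while the minimal polynomial of B is x. The minimal polynomial is a similarity invariant, so A and B are not similar.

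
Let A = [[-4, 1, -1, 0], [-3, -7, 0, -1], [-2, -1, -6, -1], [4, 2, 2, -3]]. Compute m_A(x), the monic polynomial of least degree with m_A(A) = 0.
The characteristic polynomial factors as (x + 5)^4. The minimal polynomial is ∏(x - λ)^{k_λ} where k_λ is the size of the largest Jordan block at λ.

For λ = -5: rank(A + 5I) = 2, and the largest Jordan block has size 3 (the smallest k with rank((A + 5I)^k) = rank((A + 5I)^(k+1))).

So m_A(x) = (x + 5)^3.

m_A(x) = (x + 5)^3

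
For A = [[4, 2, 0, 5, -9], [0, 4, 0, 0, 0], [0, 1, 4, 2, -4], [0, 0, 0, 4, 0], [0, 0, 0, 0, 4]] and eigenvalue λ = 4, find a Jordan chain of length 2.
v_1 = [[1, 1, 0, 0, 0]]^T, v_2 = [[2, 0, 1, 0, 0]]^T

We seek v_1 ∈ ker((A - 4I)^2) \ ker(A - 4I), then set v_{i+1} = (A - 4I) v_i.

One such chain is v_1 = [[1, 1, 0, 0, 0]]^T, v_2 = [[2, 0, 1, 0, 0]]^T. Check: (A - 4I) v_2 = [[0, 0, 0, 0, 0]]^T = 0.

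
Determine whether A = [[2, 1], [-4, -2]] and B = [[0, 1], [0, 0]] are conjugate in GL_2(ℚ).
Yes.

Two matrices over a field are similar if and only if they have the same invariant factors.

Both A and B have characteristic polynomial x^2 and minimal polynomial x^2. Computing further, both have invariant factors x^2. Hence A and B are similar.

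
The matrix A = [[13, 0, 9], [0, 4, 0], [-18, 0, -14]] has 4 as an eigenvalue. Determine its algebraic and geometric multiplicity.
algebraic multiplicity 2, geometric multiplicity 2

The characteristic polynomial is (x - 4)^2(x + 5), so the factor x - 4 appears with exponent 2: the algebraic multiplicity is 2.

rank(A - 4I) = 1, so the eigenspace has dimension 3 - 1 = 2: the geometric multiplicity is 2.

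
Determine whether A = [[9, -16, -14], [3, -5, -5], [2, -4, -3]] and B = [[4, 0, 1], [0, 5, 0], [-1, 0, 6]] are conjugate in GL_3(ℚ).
No.

trace(A) = 1 but trace(B) = 15. The trace is a similarity invariant, so A and B are not similar.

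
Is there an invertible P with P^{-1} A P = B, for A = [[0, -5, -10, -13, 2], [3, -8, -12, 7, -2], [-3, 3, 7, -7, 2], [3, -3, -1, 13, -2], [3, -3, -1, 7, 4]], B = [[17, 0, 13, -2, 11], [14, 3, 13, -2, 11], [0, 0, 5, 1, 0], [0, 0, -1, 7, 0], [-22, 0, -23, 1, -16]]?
Yes.

Two matrices over a field are similar if and only if they have the same invariant factors.

Both A and B have characteristic polynomial (x - 6)^3(x - 3)(x + 5) and minimal polynomial (x - 6)^2(x - 3)(x + 5). Computing further, both have invariant factors x - 6, (x - 6)^2(x - 3)(x + 5). Hence A and B are similar.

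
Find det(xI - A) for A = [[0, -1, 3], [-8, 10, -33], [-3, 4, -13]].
xI - A = [[x, 1, -3], [8, x - 10, 33], [3, -4, x + 13]].

Expanding det(xI - A) along the first row:
det(xI - A) = + (x)·det([[x - 10, 33], [-4, x + 13]]) - (1)·det([[8, 33], [3, x + 13]]) + (-3)·det([[8, x - 10], [3, -4]]).

Evaluating gives χ_A(x) = x^3 + 3x^2 + 3x + 1 = (x + 1)^3.

χ_A(x) = (x + 1)^3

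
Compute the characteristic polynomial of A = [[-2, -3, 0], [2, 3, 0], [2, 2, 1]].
xI - A = [[x + 2, 3, 0], [-2, x - 3, 0], [-2, -2, x - 1]].

Expanding det(xI - A) along the first row:
det(xI - A) = + (x + 2)·det([[x - 3, 0], [-2, x - 1]]) - (3)·det([[-2, 0], [-2, x - 1]]) + (0)·det([[-2, x - 3], [-2, -2]]).

Evaluating gives χ_A(x) = x^3 - 2x^2 + x = x(x - 1)^2.

χ_A(x) = x(x - 1)^2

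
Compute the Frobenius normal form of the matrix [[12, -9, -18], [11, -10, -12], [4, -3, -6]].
The invariant factors of A (the non-unit diagonal entries of the Smith normal form of xI - A over ℚ[x]) are x(x + 1)(x + 3), each dividing the next. The characteristic polynomial is their product, x(x + 1)(x + 3).

The rational canonical form is the block-diagonal matrix of companion matrices C(f_i):
R = [[0, 0, 0], [1, 0, -3], [0, 1, -4]].

R = [[0, 0, 0], [1, 0, -3], [0, 1, -4]]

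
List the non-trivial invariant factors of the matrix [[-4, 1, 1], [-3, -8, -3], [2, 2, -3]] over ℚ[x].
x + 5, (x + 5)^2

The Jordan structure of A has elementary divisors (x + 5)^2, (x + 5). Arranging the block sizes at each eigenvalue in decreasing order and taking row products gives the invariant factors.

Invariant factors (smallest first, each dividing the next): x + 5, (x + 5)^2.

Check: the last factor (x + 5)^2 is the minimal polynomial, and the product (x + 5)^3 is the characteristic polynomial.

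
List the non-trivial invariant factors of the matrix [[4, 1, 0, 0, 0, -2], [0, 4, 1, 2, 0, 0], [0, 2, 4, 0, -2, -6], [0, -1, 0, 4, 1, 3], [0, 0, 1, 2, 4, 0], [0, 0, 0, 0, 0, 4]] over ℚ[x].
The Jordan structure of A has elementary divisors (x - 4)^3, (x - 4)^2, (x - 4). Arranging the block sizes at each eigenvalue in decreasing order and taking row products gives the invariant factors.

Invariant factors (smallest first, each dividing the next): x - 4, (x - 4)^2, (x - 4)^3.

Check: the last factor (x - 4)^3 is the minimal polynomial, and the product (x - 4)^6 is the characteristic polynomial.

x - 4, (x - 4)^2, (x - 4)^3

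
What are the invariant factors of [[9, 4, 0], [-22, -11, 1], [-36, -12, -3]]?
(x + 1)^2(x + 3)

The Jordan structure of A has elementary divisors (x + 3), (x + 1)^2. Arranging the block sizes at each eigenvalue in decreasing order and taking row products gives the invariant factors.

Invariant factors (smallest first, each dividing the next): (x + 1)^2(x + 3).

Check: the last factor (x + 1)^2(x + 3) is the minimal polynomial, and the product (x + 1)^2(x + 3) is the characteristic polynomial.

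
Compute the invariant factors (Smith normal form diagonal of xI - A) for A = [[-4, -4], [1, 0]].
(x + 2)^2

The Jordan structure of A has elementary divisors (x + 2)^2. Arranging the block sizes at each eigenvalue in decreasing order and taking row products gives the invariant factors.

Invariant factors (smallest first, each dividing the next): (x + 2)^2.

Check: the last factor (x + 2)^2 is the minimal polynomial, and the product (x + 2)^2 is the characteristic polynomial.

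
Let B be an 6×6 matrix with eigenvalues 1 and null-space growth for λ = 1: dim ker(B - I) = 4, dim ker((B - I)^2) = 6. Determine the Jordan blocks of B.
λ = 1: successive nullity increments [4, 2] count blocks of size ≥ k; block sizes are [2, 2, 1, 1].

Jordan blocks: (1, 2), (1, 2), (1, 1), (1, 1)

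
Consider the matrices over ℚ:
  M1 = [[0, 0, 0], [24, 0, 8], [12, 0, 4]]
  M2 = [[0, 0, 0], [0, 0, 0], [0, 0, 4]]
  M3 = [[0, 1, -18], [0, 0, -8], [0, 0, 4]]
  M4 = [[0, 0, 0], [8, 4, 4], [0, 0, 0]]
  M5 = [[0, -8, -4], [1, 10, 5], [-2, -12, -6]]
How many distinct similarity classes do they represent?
Characteristic polynomials: χ_{M1} = x^2(x - 4), χ_{M2} = x^2(x - 4), χ_{M3} = x^2(x - 4), χ_{M4} = x^2(x - 4), χ_{M5} = x^2(x - 4).

{M1, M2, M4}: invariant factors x, x(x - 4).

{M3, M5}: invariant factors x^2(x - 4).

Matrices are similar if and only if their invariant-factor lists agree; the partition into similarity classes is {M1, M2, M4}, {M3, M5}.

2 classes: {M1, M2, M4}, {M3, M5}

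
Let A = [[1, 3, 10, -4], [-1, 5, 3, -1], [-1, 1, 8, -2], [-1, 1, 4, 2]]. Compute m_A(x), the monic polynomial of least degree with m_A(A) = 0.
The characteristic polynomial factors as (x - 4)^4. The minimal polynomial is ∏(x - λ)^{k_λ} where k_λ is the size of the largest Jordan block at λ.

For λ = 4: rank(A - 4I) = 2, and the largest Jordan block has size 3 (the smallest k with rank((A - 4I)^k) = rank((A - 4I)^(k+1))).

So m_A(x) = (x - 4)^3.

m_A(x) = (x - 4)^3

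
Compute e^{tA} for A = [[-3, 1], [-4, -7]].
e^{tA} = [[(2*t + 1)*e^{-5*t}, t*e^{-5*t}], [-4*t*e^{-5*t}, (1 - 2*t)*e^{-5*t}]]

A has Jordan form J = [[-5, 1], [0, -5]] with A = PJP^{-1}, so e^{tA} = P e^{tJ} P^{-1}.

For a Jordan block J_k(λ), e^{tJ_k(λ)} = e^{λt} · (I + tN + t^2 N^2/2! + ... + t^{k-1} N^{k-1}/(k-1)!) where N is the nilpotent superdiagonal part.

Assembling the blocks and conjugating back gives the entries of e^{tA} as shown above.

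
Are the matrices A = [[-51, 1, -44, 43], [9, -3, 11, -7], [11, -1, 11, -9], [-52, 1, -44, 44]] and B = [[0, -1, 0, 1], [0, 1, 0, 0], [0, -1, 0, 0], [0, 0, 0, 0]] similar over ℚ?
No.

Both have characteristic polynomial x^3(x - 1), but the minimal polynomial of A is x^3(x - 1) while the minimal polynomial of B is x^2(x - 1). The minimal polynomial is a similarity invariant, so A and B are not similar.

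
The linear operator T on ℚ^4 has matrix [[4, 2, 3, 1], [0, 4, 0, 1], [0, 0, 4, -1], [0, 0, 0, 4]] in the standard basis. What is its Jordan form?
J = [[4, 1, 0, 0], [0, 4, 1, 0], [0, 0, 4, 0], [0, 0, 0, 4]]

The characteristic polynomial is det(xI - A) = (x - 4)^4, so the eigenvalues are 4 (algebraic multiplicity 4).

For λ = 4: rank(A - 4I) = 2, rank((A - 4I)^2) = 1, rank((A - 4I)^3) = 0. The eigenspace has dimension 4 - 2 = 2, so there are 2 Jordan blocks; the rank sequence gives block sizes [3, 1].

Assembling the blocks gives the Jordan form J above.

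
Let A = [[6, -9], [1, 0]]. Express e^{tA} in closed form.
A has Jordan form J = [[3, 1], [0, 3]] with A = PJP^{-1}, so e^{tA} = P e^{tJ} P^{-1}.

For a Jordan block J_k(λ), e^{tJ_k(λ)} = e^{λt} · (I + tN + t^2 N^2/2! + ... + t^{k-1} N^{k-1}/(k-1)!) where N is the nilpotent superdiagonal part.

Assembling the blocks and conjugating back gives the entries of e^{tA} as shown above.

e^{tA} = [[(3*t + 1)*e^{3*t}, -9*t*e^{3*t}], [t*e^{3*t}, (1 - 3*t)*e^{3*t}]]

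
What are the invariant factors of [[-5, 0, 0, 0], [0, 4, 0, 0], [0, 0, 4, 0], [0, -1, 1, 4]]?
x - 4, (x - 4)^2(x + 5)

The Jordan structure of A has elementary divisors (x + 5), (x - 4)^2, (x - 4). Arranging the block sizes at each eigenvalue in decreasing order and taking row products gives the invariant factors.

Invariant factors (smallest first, each dividing the next): x - 4, (x - 4)^2(x + 5).

Check: the last factor (x - 4)^2(x + 5) is the minimal polynomial, and the product (x - 4)^3(x + 5) is the characteristic polynomial.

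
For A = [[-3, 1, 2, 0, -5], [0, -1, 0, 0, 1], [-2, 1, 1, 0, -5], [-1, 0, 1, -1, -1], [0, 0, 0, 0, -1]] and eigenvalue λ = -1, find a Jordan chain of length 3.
We seek v_1 ∈ ker((A + I)^3) \ ker((A + I)^2), then set v_{i+1} = (A + I) v_i.

One such chain is v_1 = [[0, 1, 1, 1, 1]]^T, v_2 = [[-2, 1, -2, 0, 0]]^T, v_3 = [[1, 0, 1, 0, 0]]^T. Check: (A + I) v_3 = [[0, 0, 0, 0, 0]]^T = 0.

v_1 = [[0, 1, 1, 1, 1]]^T, v_2 = [[-2, 1, -2, 0, 0]]^T, v_3 = [[1, 0, 1, 0, 0]]^T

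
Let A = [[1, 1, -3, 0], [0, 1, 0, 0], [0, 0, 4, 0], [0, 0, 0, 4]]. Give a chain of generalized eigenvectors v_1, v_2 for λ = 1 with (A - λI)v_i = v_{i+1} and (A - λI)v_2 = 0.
v_1 = [[2, 1, 0, 0]]^T, v_2 = [[1, 0, 0, 0]]^T

We seek v_1 ∈ ker((A - I)^2) \ ker(A - I), then set v_{i+1} = (A - I) v_i.

One such chain is v_1 = [[2, 1, 0, 0]]^T, v_2 = [[1, 0, 0, 0]]^T. Check: (A - I) v_2 = [[0, 0, 0, 0]]^T = 0.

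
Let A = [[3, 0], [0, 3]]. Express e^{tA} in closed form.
A has Jordan form J = [[3, 0], [0, 3]] with A = PJP^{-1}, so e^{tA} = P e^{tJ} P^{-1}.

For a Jordan block J_k(λ), e^{tJ_k(λ)} = e^{λt} · (I + tN + t^2 N^2/2! + ... + t^{k-1} N^{k-1}/(k-1)!) where N is the nilpotent superdiagonal part.

Assembling the blocks and conjugating back gives the entries of e^{tA} as shown above.

e^{tA} = [[e^{3*t}, 0], [0, e^{3*t}]]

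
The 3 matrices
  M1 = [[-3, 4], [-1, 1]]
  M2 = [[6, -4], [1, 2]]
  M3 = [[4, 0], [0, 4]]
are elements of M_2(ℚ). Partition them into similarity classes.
3 classes: {M1}, {M2}, {M3}

Characteristic polynomials: χ_{M1} = (x + 1)^2, χ_{M2} = (x - 4)^2, χ_{M3} = (x - 4)^2.

{M1}: invariant factors (x + 1)^2.

{M2}: invariant factors (x - 4)^2.

{M3}: invariant factors x - 4, x - 4.

Matrices are similar if and only if their invariant-factor lists agree; the partition into similarity classes is {M1}, {M2}, {M3}.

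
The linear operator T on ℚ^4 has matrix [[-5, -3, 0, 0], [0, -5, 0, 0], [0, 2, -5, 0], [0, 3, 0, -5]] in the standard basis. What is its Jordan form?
J = [[-5, 1, 0, 0], [0, -5, 0, 0], [0, 0, -5, 0], [0, 0, 0, -5]]

The characteristic polynomial is det(xI - A) = (x + 5)^4, so the eigenvalues are -5 (algebraic multiplicity 4).

For λ = -5: rank(A + 5I) = 1, rank((A + 5I)^2) = 0. The eigenspace has dimension 4 - 1 = 3, so there are 3 Jordan blocks; the rank sequence gives block sizes [2, 1, 1].

Assembling the blocks gives the Jordan form J above.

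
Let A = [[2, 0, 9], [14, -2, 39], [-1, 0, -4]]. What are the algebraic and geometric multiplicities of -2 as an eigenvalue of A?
The characteristic polynomial is (x + 1)^2(x + 2), so the factor x + 2 appears with exponent 1: the algebraic multiplicity is 1.

rank(A + 2I) = 2, so the eigenspace has dimension 3 - 2 = 1: the geometric multiplicity is 1.

algebraic multiplicity 1, geometric multiplicity 1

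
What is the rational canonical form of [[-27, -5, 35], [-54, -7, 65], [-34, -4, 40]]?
R = [[0, 0, 20], [1, 0, -9], [0, 1, 6]]

The invariant factors of A (the non-unit diagonal entries of the Smith normal form of xI - A over ℚ[x]) are (x - 5)(x^2 - x + 4), each dividing the next. The characteristic polynomial is their product, (x - 5)(x^2 - x + 4).

The rational canonical form is the block-diagonal matrix of companion matrices C(f_i):
R = [[0, 0, 20], [1, 0, -9], [0, 1, 6]].

Note the characteristic polynomial does not split into linear factors over ℚ, so A has no Jordan form over ℚ; the rational canonical form exists over any field.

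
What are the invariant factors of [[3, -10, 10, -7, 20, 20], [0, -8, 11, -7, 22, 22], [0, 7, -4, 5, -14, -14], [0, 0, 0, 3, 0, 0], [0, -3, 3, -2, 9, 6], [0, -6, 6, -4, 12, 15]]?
The Jordan structure of A has elementary divisors (x - 3)^2, (x - 3)^2, (x - 3), (x - 3). Arranging the block sizes at each eigenvalue in decreasing order and taking row products gives the invariant factors.

Invariant factors (smallest first, each dividing the next): x - 3, x - 3, (x - 3)^2, (x - 3)^2.

Check: the last factor (x - 3)^2 is the minimal polynomial, and the product (x - 3)^6 is the characteristic polynomial.

x - 3, x - 3, (x - 3)^2, (x - 3)^2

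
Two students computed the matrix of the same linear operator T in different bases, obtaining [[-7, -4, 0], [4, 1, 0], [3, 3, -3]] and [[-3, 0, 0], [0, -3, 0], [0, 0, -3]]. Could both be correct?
No.

Both have characteristic polynomial (x + 3)^3, but the minimal polynomial of A is (x + 3)^2 while the minimal polynomial of B is x + 3. The minimal polynomial is a similarity invariant, so A and B are not similar.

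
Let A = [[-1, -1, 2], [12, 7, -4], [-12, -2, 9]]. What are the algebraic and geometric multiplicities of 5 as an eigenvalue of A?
The characteristic polynomial is (x - 5)^3, so the factor x - 5 appears with exponent 3: the algebraic multiplicity is 3.

rank(A - 5I) = 1, so the eigenspace has dimension 3 - 1 = 2: the geometric multiplicity is 2.

Since 2 < 3, A is not diagonalizable.

algebraic multiplicity 3, geometric multiplicity 2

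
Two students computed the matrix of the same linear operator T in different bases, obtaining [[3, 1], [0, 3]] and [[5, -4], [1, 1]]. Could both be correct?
Two matrices over a field are similar if and only if they have the same invariant factors.

Both A and B have characteristic polynomial (x - 3)^2 and minimal polynomial (x - 3)^2. Computing further, both have invariant factors (x - 3)^2. Hence A and B are similar.

Yes.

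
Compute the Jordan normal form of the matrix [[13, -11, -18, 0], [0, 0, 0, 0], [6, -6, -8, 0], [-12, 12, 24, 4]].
J = [[0, 0, 0, 0], [0, 1, 0, 0], [0, 0, 4, 0], [0, 0, 0, 4]]

The characteristic polynomial is det(xI - A) = x(x - 4)^2(x - 1), so the eigenvalues are 0 (algebraic multiplicity 1), 1 (algebraic multiplicity 1), 4 (algebraic multiplicity 2).

For λ = 0: algebraic multiplicity 1 gives one 1×1 block.

For λ = 1: algebraic multiplicity 1 gives one 1×1 block.

For λ = 4: rank(A - 4I) = 2. The eigenspace has dimension 4 - 2 = 2, so there are 2 Jordan blocks; the rank sequence gives block sizes [1, 1].

Assembling the blocks gives the Jordan form J above.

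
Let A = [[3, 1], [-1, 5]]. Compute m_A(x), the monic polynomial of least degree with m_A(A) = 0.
The characteristic polynomial factors as (x - 4)^2. The minimal polynomial is ∏(x - λ)^{k_λ} where k_λ is the size of the largest Jordan block at λ.

For λ = 4: rank(A - 4I) = 1, and the largest Jordan block has size 2 (the smallest k with rank((A - 4I)^k) = rank((A - 4I)^(k+1))).

So m_A(x) = (x - 4)^2.

m_A(x) = (x - 4)^2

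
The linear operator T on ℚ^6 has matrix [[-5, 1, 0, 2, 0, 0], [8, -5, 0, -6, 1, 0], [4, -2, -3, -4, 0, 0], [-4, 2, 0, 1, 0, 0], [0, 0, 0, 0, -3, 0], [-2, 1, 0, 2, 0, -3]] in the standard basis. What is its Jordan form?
The characteristic polynomial is det(xI - A) = (x + 3)^6, so the eigenvalues are -3 (algebraic multiplicity 6).

For λ = -3: rank(A + 3I) = 2, rank((A + 3I)^2) = 1, rank((A + 3I)^3) = 0. The eigenspace has dimension 6 - 2 = 4, so there are 4 Jordan blocks; the rank sequence gives block sizes [3, 1, 1, 1].

Assembling the blocks gives the Jordan form J above.

J = [[-3, 1, 0, 0, 0, 0], [0, -3, 1, 0, 0, 0], [0, 0, -3, 0, 0, 0], [0, 0, 0, -3, 0, 0], [0, 0, 0, 0, -3, 0], [0, 0, 0, 0, 0, -3]]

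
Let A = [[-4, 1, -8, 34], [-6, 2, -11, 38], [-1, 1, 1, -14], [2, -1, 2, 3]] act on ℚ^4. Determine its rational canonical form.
The invariant factors of A (the non-unit diagonal entries of the Smith normal form of xI - A over ℚ[x]) are (x - 1)(x + 3)(x^2 - 4x + 5), each dividing the next. The characteristic polynomial is their product, (x - 1)(x + 3)(x^2 - 4x + 5).

The rational canonical form is the block-diagonal matrix of companion matrices C(f_i):
R = [[0, 0, 0, 15], [1, 0, 0, -22], [0, 1, 0, 6], [0, 0, 1, 2]].

Note the characteristic polynomial does not split into linear factors over ℚ, so A has no Jordan form over ℚ; the rational canonical form exists over any field.

R = [[0, 0, 0, 15], [1, 0, 0, -22], [0, 1, 0, 6], [0, 0, 1, 2]]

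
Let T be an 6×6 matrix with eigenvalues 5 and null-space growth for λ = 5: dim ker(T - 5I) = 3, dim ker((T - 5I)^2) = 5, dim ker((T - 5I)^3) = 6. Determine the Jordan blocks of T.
Jordan blocks: (5, 3), (5, 2), (5, 1)

λ = 5: successive nullity increments [3, 2, 1] count blocks of size ≥ k; block sizes are [3, 2, 1].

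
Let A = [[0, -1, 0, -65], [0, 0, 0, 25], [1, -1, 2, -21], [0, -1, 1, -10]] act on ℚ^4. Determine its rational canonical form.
R = [[0, 0, 0, -25], [1, 0, 0, -40], [0, 1, 0, -26], [0, 0, 1, -8]]

The invariant factors of A (the non-unit diagonal entries of the Smith normal form of xI - A over ℚ[x]) are (x^2 + 4x + 5)^2, each dividing the next. The characteristic polynomial is their product, (x^2 + 4x + 5)^2.

The rational canonical form is the block-diagonal matrix of companion matrices C(f_i):
R = [[0, 0, 0, -25], [1, 0, 0, -40], [0, 1, 0, -26], [0, 0, 1, -8]].

Note the characteristic polynomial does not split into linear factors over ℚ, so A has no Jordan form over ℚ; the rational canonical form exists over any field.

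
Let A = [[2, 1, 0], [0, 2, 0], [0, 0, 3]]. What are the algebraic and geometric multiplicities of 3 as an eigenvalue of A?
algebraic multiplicity 1, geometric multiplicity 1

The characteristic polynomial is (x - 3)(x - 2)^2, so the factor x - 3 appears with exponent 1: the algebraic multiplicity is 1.

rank(A - 3I) = 2, so the eigenspace has dimension 3 - 2 = 1: the geometric multiplicity is 1.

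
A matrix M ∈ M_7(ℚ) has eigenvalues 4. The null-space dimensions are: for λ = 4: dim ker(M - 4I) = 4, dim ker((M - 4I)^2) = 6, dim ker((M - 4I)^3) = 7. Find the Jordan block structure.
Jordan blocks: (4, 3), (4, 2), (4, 1), (4, 1)

λ = 4: successive nullity increments [4, 2, 1] count blocks of size ≥ k; block sizes are [3, 2, 1, 1].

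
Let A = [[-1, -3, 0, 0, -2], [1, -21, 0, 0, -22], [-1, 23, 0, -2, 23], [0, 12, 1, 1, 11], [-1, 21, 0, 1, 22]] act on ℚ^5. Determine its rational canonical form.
R = [[0, 0, 0, 0, -24], [1, 0, 0, 0, -22], [0, 1, 0, 0, 1], [0, 0, 1, 0, 9], [0, 0, 0, 1, 1]]

The invariant factors of A (the non-unit diagonal entries of the Smith normal form of xI - A over ℚ[x]) are (x - 3)(x + 2)(x^3 - 3x - 4), each dividing the next. The characteristic polynomial is their product, (x - 3)(x + 2)(x^3 - 3x - 4).

The rational canonical form is the block-diagonal matrix of companion matrices C(f_i):
R = [[0, 0, 0, 0, -24], [1, 0, 0, 0, -22], [0, 1, 0, 0, 1], [0, 0, 1, 0, 9], [0, 0, 0, 1, 1]].

Note the characteristic polynomial does not split into linear factors over ℚ, so A has no Jordan form over ℚ; the rational canonical form exists over any field.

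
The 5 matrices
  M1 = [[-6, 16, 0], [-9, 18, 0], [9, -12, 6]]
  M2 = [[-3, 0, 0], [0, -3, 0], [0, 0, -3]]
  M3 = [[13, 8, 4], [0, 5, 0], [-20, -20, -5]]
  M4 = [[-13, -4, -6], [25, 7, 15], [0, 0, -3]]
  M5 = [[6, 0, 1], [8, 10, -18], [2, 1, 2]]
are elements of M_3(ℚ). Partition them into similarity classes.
Characteristic polynomials: χ_{M1} = (x - 6)^3, χ_{M2} = (x + 3)^3, χ_{M3} = (x - 5)^2(x - 3), χ_{M4} = (x + 3)^3, χ_{M5} = (x - 6)^3.

{M1}: invariant factors x - 6, (x - 6)^2.

{M2}: invariant factors x + 3, x + 3, x + 3.

{M3}: invariant factors x - 5, (x - 5)(x - 3).

{M4}: invariant factors x + 3, (x + 3)^2.

{M5}: invariant factors (x - 6)^3.

Matrices are similar if and only if their invariant-factor lists agree; the partition into similarity classes is {M1}, {M2}, {M3}, {M4}, {M5}.

5 classes: {M1}, {M2}, {M3}, {M4}, {M5}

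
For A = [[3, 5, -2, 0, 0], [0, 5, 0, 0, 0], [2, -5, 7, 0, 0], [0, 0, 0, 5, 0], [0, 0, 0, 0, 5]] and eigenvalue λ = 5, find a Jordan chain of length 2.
v_1 = [[0, 1, 2, 0, 0]]^T, v_2 = [[1, 0, -1, 0, 0]]^T

We seek v_1 ∈ ker((A - 5I)^2) \ ker(A - 5I), then set v_{i+1} = (A - 5I) v_i.

One such chain is v_1 = [[0, 1, 2, 0, 0]]^T, v_2 = [[1, 0, -1, 0, 0]]^T. Check: (A - 5I) v_2 = [[0, 0, 0, 0, 0]]^T = 0.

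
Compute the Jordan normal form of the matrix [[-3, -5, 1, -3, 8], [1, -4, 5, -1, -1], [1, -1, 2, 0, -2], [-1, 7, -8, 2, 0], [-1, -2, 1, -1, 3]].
The characteristic polynomial is det(xI - A) = x^5, so the eigenvalues are 0 (algebraic multiplicity 5).

For λ = 0: rank(A) = 3, rank(A^2) = 1, rank(A^3) = 0. The eigenspace has dimension 5 - 3 = 2, so there are 2 Jordan blocks; the rank sequence gives block sizes [3, 2].

Assembling the blocks gives the Jordan form J above.

J = [[0, 1, 0, 0, 0], [0, 0, 1, 0, 0], [0, 0, 0, 0, 0], [0, 0, 0, 0, 1], [0, 0, 0, 0, 0]]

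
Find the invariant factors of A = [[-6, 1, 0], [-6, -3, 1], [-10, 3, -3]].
The Jordan structure of A has elementary divisors (x + 4)^3. Arranging the block sizes at each eigenvalue in decreasing order and taking row products gives the invariant factors.

Invariant factors (smallest first, each dividing the next): (x + 4)^3.

Check: the last factor (x + 4)^3 is the minimal polynomial, and the product (x + 4)^3 is the characteristic polynomial.

(x + 4)^3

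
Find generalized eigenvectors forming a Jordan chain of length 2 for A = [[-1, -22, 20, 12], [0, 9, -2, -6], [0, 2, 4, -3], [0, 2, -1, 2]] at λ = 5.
We seek v_1 ∈ ker((A - 5I)^2) \ ker(A - 5I), then set v_{i+1} = (A - 5I) v_i.

One such chain is v_1 = [[2, -1, 0, -1]]^T, v_2 = [[-2, 2, 1, 1]]^T. Check: (A - 5I) v_2 = [[0, 0, 0, 0]]^T = 0.

v_1 = [[2, -1, 0, -1]]^T, v_2 = [[-2, 2, 1, 1]]^T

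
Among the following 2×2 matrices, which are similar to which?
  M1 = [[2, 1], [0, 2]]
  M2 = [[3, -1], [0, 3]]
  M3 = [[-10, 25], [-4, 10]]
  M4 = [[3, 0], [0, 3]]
Characteristic polynomials: χ_{M1} = (x - 2)^2, χ_{M2} = (x - 3)^2, χ_{M3} = x^2, χ_{M4} = (x - 3)^2.

{M1}: invariant factors (x - 2)^2.

{M2}: invariant factors (x - 3)^2.

{M3}: invariant factors x^2.

{M4}: invariant factors x - 3, x - 3.

Matrices are similar if and only if their invariant-factor lists agree; the partition into similarity classes is {M1}, {M2}, {M3}, {M4}.

4 classes: {M1}, {M2}, {M3}, {M4}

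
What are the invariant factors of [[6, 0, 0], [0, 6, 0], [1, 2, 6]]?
The Jordan structure of A has elementary divisors (x - 6)^2, (x - 6). Arranging the block sizes at each eigenvalue in decreasing order and taking row products gives the invariant factors.

Invariant factors (smallest first, each dividing the next): x - 6, (x - 6)^2.

Check: the last factor (x - 6)^2 is the minimal polynomial, and the product (x - 6)^3 is the characteristic polynomial.

x - 6, (x - 6)^2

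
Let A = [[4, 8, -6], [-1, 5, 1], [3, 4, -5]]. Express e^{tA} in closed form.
e^{tA} = [[((2 - 4*t)*e^{5*t} - 1)*e^{-2*t}, 8*t*e^{3*t}, 2*((2*t - 1)*e^{5*t} + 1)*e^{-2*t}], [-t*e^{3*t}, (2*t + 1)*e^{3*t}, t*e^{3*t}], [((1 - 2*t)*e^{5*t} - 1)*e^{-2*t}, 4*t*e^{3*t}, ((2*t - 1)*e^{5*t} + 2)*e^{-2*t}]]

A has Jordan form J = [[-2, 0, 0], [0, 3, 1], [0, 0, 3]] with A = PJP^{-1}, so e^{tA} = P e^{tJ} P^{-1}.

For a Jordan block J_k(λ), e^{tJ_k(λ)} = e^{λt} · (I + tN + t^2 N^2/2! + ... + t^{k-1} N^{k-1}/(k-1)!) where N is the nilpotent superdiagonal part.

Assembling the blocks and conjugating back gives the entries of e^{tA} as shown above.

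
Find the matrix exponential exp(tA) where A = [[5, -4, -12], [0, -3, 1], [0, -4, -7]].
e^{tA} = [[e^{5*t}, -4*t*e^{-5*t}, (-2*t - e^{10*t} + 1)*e^{-5*t}], [0, (2*t + 1)*e^{-5*t}, t*e^{-5*t}], [0, -4*t*e^{-5*t}, (1 - 2*t)*e^{-5*t}]]

A has Jordan form J = [[-5, 1, 0], [0, -5, 0], [0, 0, 5]] with A = PJP^{-1}, so e^{tA} = P e^{tJ} P^{-1}.

For a Jordan block J_k(λ), e^{tJ_k(λ)} = e^{λt} · (I + tN + t^2 N^2/2! + ... + t^{k-1} N^{k-1}/(k-1)!) where N is the nilpotent superdiagonal part.

Assembling the blocks and conjugating back gives the entries of e^{tA} as shown above.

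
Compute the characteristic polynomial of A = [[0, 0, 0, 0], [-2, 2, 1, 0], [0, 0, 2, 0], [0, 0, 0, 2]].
χ_A(x) = x(x - 2)^3

xI - A = [[x, 0, 0, 0], [2, x - 2, -1, 0], [0, 0, x - 2, 0], [0, 0, 0, x - 2]].

Expanding det(xI - A) along the first row:
det(xI - A) = + (x)·det([[x - 2, -1, 0], [0, x - 2, 0], [0, 0, x - 2]]) - (0)·det([[2, -1, 0], [0, x - 2, 0], [0, 0, x - 2]]) + (0)·det([[2, x - 2, 0], [0, 0, 0], [0, 0, x - 2]]) - (0)·det([[2, x - 2, -1], [0, 0, x - 2], [0, 0, 0]]).

Evaluating gives χ_A(x) = x^4 - 6x^3 + 12x^2 - 8x = x(x - 2)^3.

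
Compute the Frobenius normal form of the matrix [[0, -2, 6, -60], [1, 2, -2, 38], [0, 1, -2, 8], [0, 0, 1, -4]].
The invariant factors of A (the non-unit diagonal entries of the Smith normal form of xI - A over ℚ[x]) are (x^2 + 2x - 6)^2, each dividing the next. The characteristic polynomial is their product, (x^2 + 2x - 6)^2.

The rational canonical form is the block-diagonal matrix of companion matrices C(f_i):
R = [[0, 0, 0, -36], [1, 0, 0, 24], [0, 1, 0, 8], [0, 0, 1, -4]].

Note the characteristic polynomial does not split into linear factors over ℚ, so A has no Jordan form over ℚ; the rational canonical form exists over any field.

R = [[0, 0, 0, -36], [1, 0, 0, 24], [0, 1, 0, 8], [0, 0, 1, -4]]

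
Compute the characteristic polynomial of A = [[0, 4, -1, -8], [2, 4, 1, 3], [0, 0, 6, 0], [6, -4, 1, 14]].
χ_A(x) = (x - 6)^4

xI - A = [[x, -4, 1, 8], [-2, x - 4, -1, -3], [0, 0, x - 6, 0], [-6, 4, -1, x - 14]].

Expanding det(xI - A) along the first row:
det(xI - A) = + (x)·det([[x - 4, -1, -3], [0, x - 6, 0], [4, -1, x - 14]]) - (-4)·det([[-2, -1, -3], [0, x - 6, 0], [-6, -1, x - 14]]) + (1)·det([[-2, x - 4, -3], [0, 0, 0], [-6, 4, x - 14]]) - (8)·det([[-2, x - 4, -1], [0, 0, x - 6], [-6, 4, -1]]).

Evaluating gives χ_A(x) = x^4 - 24x^3 + 216x^2 - 864x + 1296 = (x - 6)^4.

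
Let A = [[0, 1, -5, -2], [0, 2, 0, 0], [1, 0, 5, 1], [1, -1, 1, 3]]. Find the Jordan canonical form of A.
J = [[2, 1, 0, 0], [0, 2, 0, 0], [0, 0, 3, 1], [0, 0, 0, 3]]

The characteristic polynomial is det(xI - A) = (x - 3)^2(x - 2)^2, so the eigenvalues are 2 (algebraic multiplicity 2), 3 (algebraic multiplicity 2).

For λ = 2: rank(A - 2I) = 3, rank((A - 2I)^2) = 2. The eigenspace has dimension 4 - 3 = 1, so there is 1 Jordan block; the rank sequence gives block sizes [2].

For λ = 3: rank(A - 3I) = 3, rank((A - 3I)^2) = 2. The eigenspace has dimension 4 - 3 = 1, so there is 1 Jordan block; the rank sequence gives block sizes [2].

Assembling the blocks gives the Jordan form J above.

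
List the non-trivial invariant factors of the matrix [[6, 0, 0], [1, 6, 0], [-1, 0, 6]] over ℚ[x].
The Jordan structure of A has elementary divisors (x - 6)^2, (x - 6). Arranging the block sizes at each eigenvalue in decreasing order and taking row products gives the invariant factors.

Invariant factors (smallest first, each dividing the next): x - 6, (x - 6)^2.

Check: the last factor (x - 6)^2 is the minimal polynomial, and the product (x - 6)^3 is the characteristic polynomial.

x - 6, (x - 6)^2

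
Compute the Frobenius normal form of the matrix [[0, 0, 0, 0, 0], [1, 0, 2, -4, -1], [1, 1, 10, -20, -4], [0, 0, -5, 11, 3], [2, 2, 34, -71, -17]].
The invariant factors of A (the non-unit diagonal entries of the Smith normal form of xI - A over ℚ[x]) are x(x^2 - 2x - 1)^2, each dividing the next. The characteristic polynomial is their product, x(x^2 - 2x - 1)^2.

The rational canonical form is the block-diagonal matrix of companion matrices C(f_i):
R = [[0, 0, 0, 0, 0], [1, 0, 0, 0, -1], [0, 1, 0, 0, -4], [0, 0, 1, 0, -2], [0, 0, 0, 1, 4]].

Note the characteristic polynomial does not split into linear factors over ℚ, so A has no Jordan form over ℚ; the rational canonical form exists over any field.

R = [[0, 0, 0, 0, 0], [1, 0, 0, 0, -1], [0, 1, 0, 0, -4], [0, 0, 1, 0, -2], [0, 0, 0, 1, 4]]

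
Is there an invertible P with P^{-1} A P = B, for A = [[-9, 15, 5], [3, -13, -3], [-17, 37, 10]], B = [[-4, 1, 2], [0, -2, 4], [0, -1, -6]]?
No.

Both have characteristic polynomial (x + 4)^3, but the minimal polynomial of A is (x + 4)^3 while the minimal polynomial of B is (x + 4)^2. The minimal polynomial is a similarity invariant, so A and B are not similar.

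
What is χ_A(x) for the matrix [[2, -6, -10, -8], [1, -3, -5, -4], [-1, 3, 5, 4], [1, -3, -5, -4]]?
xI - A = [[x - 2, 6, 10, 8], [-1, x + 3, 5, 4], [1, -3, x - 5, -4], [-1, 3, 5, x + 4]].

Expanding det(xI - A) along the first row:
det(xI - A) = + (x - 2)·det([[x + 3, 5, 4], [-3, x - 5, -4], [3, 5, x + 4]]) - (6)·det([[-1, 5, 4], [1, x - 5, -4], [-1, 5, x + 4]]) + (10)·det([[-1, x + 3, 4], [1, -3, -4], [-1, 3, x + 4]]) - (8)·det([[-1, x + 3, 5], [1, -3, x - 5], [-1, 3, 5]]).

Evaluating gives χ_A(x) = x^4.

χ_A(x) = x^4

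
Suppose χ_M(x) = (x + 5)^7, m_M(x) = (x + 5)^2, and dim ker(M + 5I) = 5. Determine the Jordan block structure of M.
λ = -5: algebraic multiplicity 7 (exponent in χ_M), largest block size 2 (exponent in m_M), 5 blocks (geometric multiplicity). These force block sizes [2, 2, 1, 1, 1].

Jordan blocks: (-5, 2), (-5, 2), (-5, 1), (-5, 1), (-5, 1)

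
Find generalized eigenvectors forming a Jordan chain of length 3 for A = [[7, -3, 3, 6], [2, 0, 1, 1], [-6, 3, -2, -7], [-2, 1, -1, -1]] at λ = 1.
We seek v_1 ∈ ker((A - I)^3) \ ker((A - I)^2), then set v_{i+1} = (A - I) v_i.

One such chain is v_1 = [[0, 1, 2, 0]]^T, v_2 = [[3, 1, -3, -1]]^T, v_3 = [[0, 1, 1, 0]]^T. Check: (A - I) v_3 = [[0, 0, 0, 0]]^T = 0.

v_1 = [[0, 1, 2, 0]]^T, v_2 = [[3, 1, -3, -1]]^T, v_3 = [[0, 1, 1, 0]]^T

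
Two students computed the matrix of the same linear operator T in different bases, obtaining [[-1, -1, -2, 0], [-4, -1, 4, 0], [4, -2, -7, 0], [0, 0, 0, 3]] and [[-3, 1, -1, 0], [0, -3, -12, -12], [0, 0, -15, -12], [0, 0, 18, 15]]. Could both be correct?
Two matrices over a field are similar if and only if they have the same invariant factors.

Both A and B have characteristic polynomial (x - 3)(x + 3)^3 and minimal polynomial (x - 3)(x + 3)^2. Computing further, both have invariant factors x + 3, (x - 3)(x + 3)^2. Hence A and B are similar.

Yes.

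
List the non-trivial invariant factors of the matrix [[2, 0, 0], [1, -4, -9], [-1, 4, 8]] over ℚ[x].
The Jordan structure of A has elementary divisors (x - 2)^3. Arranging the block sizes at each eigenvalue in decreasing order and taking row products gives the invariant factors.

Invariant factors (smallest first, each dividing the next): (x - 2)^3.

Check: the last factor (x - 2)^3 is the minimal polynomial, and the product (x - 2)^3 is the characteristic polynomial.

(x - 2)^3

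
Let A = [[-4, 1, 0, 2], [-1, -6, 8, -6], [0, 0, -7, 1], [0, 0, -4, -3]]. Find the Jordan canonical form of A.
The characteristic polynomial is det(xI - A) = (x + 5)^4, so the eigenvalues are -5 (algebraic multiplicity 4).

For λ = -5: rank(A + 5I) = 2, rank((A + 5I)^2) = 0. The eigenspace has dimension 4 - 2 = 2, so there are 2 Jordan blocks; the rank sequence gives block sizes [2, 2].

Assembling the blocks gives the Jordan form J above.

J = [[-5, 1, 0, 0], [0, -5, 0, 0], [0, 0, -5, 1], [0, 0, 0, -5]]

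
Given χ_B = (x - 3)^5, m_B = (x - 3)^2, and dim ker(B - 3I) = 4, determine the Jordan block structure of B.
λ = 3: algebraic multiplicity 5 (exponent in χ_B), largest block size 2 (exponent in m_B), 4 blocks (geometric multiplicity). These force block sizes [2, 1, 1, 1].

Jordan blocks: (3, 2), (3, 1), (3, 1), (3, 1)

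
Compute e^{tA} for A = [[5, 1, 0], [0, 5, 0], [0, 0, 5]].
A has Jordan form J = [[5, 1, 0], [0, 5, 0], [0, 0, 5]] with A = PJP^{-1}, so e^{tA} = P e^{tJ} P^{-1}.

For a Jordan block J_k(λ), e^{tJ_k(λ)} = e^{λt} · (I + tN + t^2 N^2/2! + ... + t^{k-1} N^{k-1}/(k-1)!) where N is the nilpotent superdiagonal part.

Assembling the blocks and conjugating back gives the entries of e^{tA} as shown above.

e^{tA} = [[e^{5*t}, t*e^{5*t}, 0], [0, e^{5*t}, 0], [0, 0, e^{5*t}]]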